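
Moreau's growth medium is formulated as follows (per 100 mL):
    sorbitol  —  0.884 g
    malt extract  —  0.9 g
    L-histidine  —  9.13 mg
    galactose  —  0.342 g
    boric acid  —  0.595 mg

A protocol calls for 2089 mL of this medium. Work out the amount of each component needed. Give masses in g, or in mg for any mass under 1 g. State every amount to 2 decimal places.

sorbitol 18.47 g; malt extract 18.80 g; L-histidine 190.73 mg; galactose 7.14 g; boric acid 12.43 mg

Ratio of target to recipe volume: 2089 / 100 = 20.89.
sorbitol: 0.884 g × (2089 mL / 100 mL) = 18.47 g
malt extract: 0.9 g × (2089 mL / 100 mL) = 18.80 g
L-histidine: 9.13 mg × (2089 mL / 100 mL) = 190.73 mg
galactose: 0.342 g × (2089 mL / 100 mL) = 7.14 g
boric acid: 0.595 mg × (2089 mL / 100 mL) = 12.43 mg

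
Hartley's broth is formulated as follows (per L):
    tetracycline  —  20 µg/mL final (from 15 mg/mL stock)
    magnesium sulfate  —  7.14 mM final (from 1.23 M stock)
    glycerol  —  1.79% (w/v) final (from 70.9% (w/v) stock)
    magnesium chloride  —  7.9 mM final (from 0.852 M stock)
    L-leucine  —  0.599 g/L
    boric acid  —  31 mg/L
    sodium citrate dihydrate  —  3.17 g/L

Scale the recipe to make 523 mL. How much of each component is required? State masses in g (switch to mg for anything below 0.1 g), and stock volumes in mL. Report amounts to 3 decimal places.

Scale factor relative to 1 L: 0.523.
tetracycline: V = C2·V2/C1 = 20 µg/mL × 523 mL ÷ 15000 µg/mL = 0.697 mL
magnesium sulfate: dilute stock: 7.14 mM × 523 mL ÷ 1230 mM = 3.036 mL
glycerol: C1V1 = C2V2 → 1.79% ÷ 70.9% × 523 mL = 13.204 mL
magnesium chloride: V = C2·V2/C1 = 7.9 mM × 523 mL ÷ 852 mM = 4.849 mL
L-leucine: 0.599 g/L × 0.523 L = 0.313 g
boric acid: 31 mg/L × 0.523 L = 16.213 mg
sodium citrate dihydrate: 3.17 g/L × 0.523 L = 1.658 g

tetracycline 0.697 mL; magnesium sulfate 3.036 mL; glycerol 13.204 mL; magnesium chloride 4.849 mL; L-leucine 0.313 g; boric acid 16.213 mg; sodium citrate dihydrate 1.658 g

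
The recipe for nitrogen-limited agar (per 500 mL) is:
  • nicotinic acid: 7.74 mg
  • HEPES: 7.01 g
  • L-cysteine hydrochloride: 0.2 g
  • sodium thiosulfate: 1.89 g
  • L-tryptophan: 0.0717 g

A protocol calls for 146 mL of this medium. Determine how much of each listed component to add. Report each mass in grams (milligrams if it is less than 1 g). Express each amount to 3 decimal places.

nicotinic acid 2.260 mg; HEPES 2.047 g; L-cysteine hydrochloride 58.400 mg; sodium thiosulfate 551.880 mg; L-tryptophan 20.936 mg

Scale factor = 146 mL / 500 mL = 0.292.
nicotinic acid: 7.74 mg × (146 mL / 500 mL) = 2.260 mg
HEPES: 7.01 g × (146 mL / 500 mL) = 2.047 g
L-cysteine hydrochloride: 0.2 g × (146 mL / 500 mL) = 0.0584 g = 58.400 mg
sodium thiosulfate: 1.89 g × (146 mL / 500 mL) = 0.55188 g = 551.880 mg
L-tryptophan: 0.0717 g × (146 mL / 500 mL) = 0.0209364 g = 20.936 mg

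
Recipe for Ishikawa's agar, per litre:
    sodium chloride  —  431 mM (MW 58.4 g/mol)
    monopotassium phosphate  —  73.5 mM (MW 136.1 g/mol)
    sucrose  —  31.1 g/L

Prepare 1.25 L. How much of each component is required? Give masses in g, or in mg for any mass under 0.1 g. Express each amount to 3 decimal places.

sodium chloride 31.463 g; monopotassium phosphate 12.504 g; sucrose 38.875 g

Working volume: 1.25 L.
sodium chloride: 431 mmol/L × 58.4 g/mol × 1.25 L ÷ 1000 = 31.463 g
monopotassium phosphate: 73.5 mmol/L × 136.1 g/mol × 1.25 L ÷ 1000 = 12.504 g
sucrose: 31.1 g/L × 1.25 L = 38.875 g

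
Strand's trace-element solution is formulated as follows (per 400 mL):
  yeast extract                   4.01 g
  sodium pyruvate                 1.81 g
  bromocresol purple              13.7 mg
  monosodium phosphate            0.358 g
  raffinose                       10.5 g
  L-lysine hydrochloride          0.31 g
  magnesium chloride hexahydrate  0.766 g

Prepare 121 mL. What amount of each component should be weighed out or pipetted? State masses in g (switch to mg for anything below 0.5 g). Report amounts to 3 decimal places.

Ratio of target to recipe volume: 121 / 400 = 0.3025.
yeast extract: 4.01 g × (121 mL / 400 mL) = 1.213 g
sodium pyruvate: 1.81 g × (121 mL / 400 mL) = 0.548 g
bromocresol purple: 13.7 mg × (121 mL / 400 mL) = 4.144 mg
monosodium phosphate: 0.358 g × (121 mL / 400 mL) = 0.108295 g = 108.295 mg
raffinose: 10.5 g × (121 mL / 400 mL) = 3.176 g
L-lysine hydrochloride: 0.31 g × (121 mL / 400 mL) = 0.093775 g = 93.775 mg
magnesium chloride hexahydrate: 0.766 g × (121 mL / 400 mL) = 0.231715 g = 231.715 mg

yeast extract 1.213 g; sodium pyruvate 0.548 g; bromocresol purple 4.144 mg; monosodium phosphate 108.295 mg; raffinose 3.176 g; L-lysine hydrochloride 93.775 mg; magnesium chloride hexahydrate 231.715 mg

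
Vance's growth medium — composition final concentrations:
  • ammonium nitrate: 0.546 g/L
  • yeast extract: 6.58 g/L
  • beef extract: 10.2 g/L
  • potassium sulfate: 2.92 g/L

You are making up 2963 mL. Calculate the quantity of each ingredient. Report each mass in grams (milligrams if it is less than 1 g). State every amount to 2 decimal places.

ammonium nitrate 1.62 g; yeast extract 19.50 g; beef extract 30.22 g; potassium sulfate 8.65 g

Working volume: 2963 mL = 2.963 L.
ammonium nitrate: 0.546 g/L × 2.963 L = 1.62 g
yeast extract: 6.58 g/L × 2.963 L = 19.50 g
beef extract: 10.2 g/L × 2.963 L = 30.22 g
potassium sulfate: 2.92 g/L × 2.963 L = 8.65 g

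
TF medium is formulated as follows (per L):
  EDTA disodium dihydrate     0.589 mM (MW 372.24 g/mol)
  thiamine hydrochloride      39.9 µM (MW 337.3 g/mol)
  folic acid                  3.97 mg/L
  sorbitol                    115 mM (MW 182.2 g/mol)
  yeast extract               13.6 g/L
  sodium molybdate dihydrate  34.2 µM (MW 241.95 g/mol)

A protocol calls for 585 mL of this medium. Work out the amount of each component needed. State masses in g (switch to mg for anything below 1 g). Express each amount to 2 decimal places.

EDTA disodium dihydrate 128.26 mg; thiamine hydrochloride 7.87 mg; folic acid 2.32 mg; sorbitol 12.26 g; yeast extract 7.96 g; sodium molybdate dihydrate 4.84 mg

Scale factor relative to 1 L: 0.585.
EDTA disodium dihydrate: 0.589 mmol/L × 372.24 mg/mmol × 0.585 L = 128.26 mg
thiamine hydrochloride: 39.9 µmol/L × 337.3 g/mol × 0.585 L ÷ 1000 = 7.87 mg
folic acid: 3.97 mg/L × 0.585 L = 2.32 mg
sorbitol: 115 mmol/L × 182.2 g/mol × 0.585 L ÷ 1000 = 12.26 g
yeast extract: 13.6 g/L × 0.585 L = 7.96 g
sodium molybdate dihydrate: 34.2 µmol/L × 241.95 g/mol × 0.585 L ÷ 1000 = 4.84 mg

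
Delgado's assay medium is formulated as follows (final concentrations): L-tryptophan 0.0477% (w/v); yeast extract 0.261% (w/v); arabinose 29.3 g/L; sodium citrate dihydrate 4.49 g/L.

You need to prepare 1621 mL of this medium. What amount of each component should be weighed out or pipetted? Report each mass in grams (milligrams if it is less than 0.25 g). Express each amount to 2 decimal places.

L-tryptophan 0.77 g; yeast extract 4.23 g; arabinose 47.50 g; sodium citrate dihydrate 7.28 g

Target volume = 1621 mL = 1.621 L.
L-tryptophan: 0.0477% w/v = 0.477 g/L → 0.477 × 1.621 L = 0.77 g
yeast extract: 0.261 g per 100 mL × 1621 mL ÷ 100 = 4.23 g
arabinose: 29.3 g/L × 1.621 L = 47.50 g
sodium citrate dihydrate: 4.49 g/L × 1.621 L = 7.28 g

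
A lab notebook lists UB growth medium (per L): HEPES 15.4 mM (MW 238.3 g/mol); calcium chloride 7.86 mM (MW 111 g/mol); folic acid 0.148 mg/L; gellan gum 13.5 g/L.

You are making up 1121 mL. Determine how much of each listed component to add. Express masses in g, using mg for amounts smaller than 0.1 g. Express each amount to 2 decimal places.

Working volume: 1121 mL = 1.121 L.
HEPES: 15.4 mmol/L × 238.3 g/mol × 1.121 L ÷ 1000 = 4.11 g
calcium chloride: 7.86 mmol/L × 111 g/mol × 1.121 L ÷ 1000 = 0.98 g
folic acid: 0.148 mg/L × 1.121 L = 0.17 mg
gellan gum: 13.5 g/L × 1.121 L = 15.13 g

HEPES 4.11 g; calcium chloride 0.98 g; folic acid 0.17 mg; gellan gum 15.13 g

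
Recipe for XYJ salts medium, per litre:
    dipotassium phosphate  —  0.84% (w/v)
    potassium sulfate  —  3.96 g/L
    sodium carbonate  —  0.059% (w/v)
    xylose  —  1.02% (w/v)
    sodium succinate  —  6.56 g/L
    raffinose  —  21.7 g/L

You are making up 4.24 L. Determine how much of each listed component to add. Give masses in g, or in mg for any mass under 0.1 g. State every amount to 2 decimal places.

dipotassium phosphate 35.62 g; potassium sulfate 16.79 g; sodium carbonate 2.50 g; xylose 43.25 g; sodium succinate 27.81 g; raffinose 92.01 g

Working volume: 4.24 L.
dipotassium phosphate: 0.84% w/v = 8.4 g/L → 8.4 × 4.24 L = 35.62 g
potassium sulfate: 3.96 g/L × 4.24 L = 16.79 g
sodium carbonate: 0.059 g per 100 mL × 4240 mL ÷ 100 = 2.50 g
xylose: 1.02 g per 100 mL × 4240 mL ÷ 100 = 43.25 g
sodium succinate: 6.56 g/L × 4.24 L = 27.81 g
raffinose: 21.7 g/L × 4.24 L = 92.01 g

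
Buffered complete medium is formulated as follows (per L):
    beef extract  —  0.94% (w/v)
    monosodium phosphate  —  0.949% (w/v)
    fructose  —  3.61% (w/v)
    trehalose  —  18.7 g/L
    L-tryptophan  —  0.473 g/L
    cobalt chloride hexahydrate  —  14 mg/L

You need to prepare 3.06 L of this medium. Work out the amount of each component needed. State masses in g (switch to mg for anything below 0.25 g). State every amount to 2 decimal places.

beef extract 28.76 g; monosodium phosphate 29.04 g; fructose 110.47 g; trehalose 57.22 g; L-tryptophan 1.45 g; cobalt chloride hexahydrate 42.84 mg

Working volume: 3.06 L.
beef extract: 0.94 g per 100 mL × 3060 mL ÷ 100 = 28.76 g
monosodium phosphate: 0.949% w/v = 9.49 g/L → 9.49 × 3.06 L = 29.04 g
fructose: 3.61% w/v = 36.1 g/L → 36.1 × 3.06 L = 110.47 g
trehalose: 18.7 g/L × 3.06 L = 57.22 g
L-tryptophan: 0.473 g/L × 3.06 L = 1.45 g
cobalt chloride hexahydrate: 14 mg/L × 3.06 L = 42.84 mg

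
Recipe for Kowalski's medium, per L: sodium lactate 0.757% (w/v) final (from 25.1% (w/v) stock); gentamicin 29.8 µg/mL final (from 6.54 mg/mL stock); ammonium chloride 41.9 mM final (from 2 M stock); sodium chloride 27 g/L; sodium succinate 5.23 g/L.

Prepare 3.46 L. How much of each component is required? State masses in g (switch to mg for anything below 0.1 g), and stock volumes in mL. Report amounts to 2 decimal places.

sodium lactate 104.35 mL; gentamicin 15.77 mL; ammonium chloride 72.49 mL; sodium chloride 93.42 g; sodium succinate 18.10 g

Working volume: 3.46 L.
sodium lactate: V = C2·V2/C1 = 0.757% ÷ 25.1% × 3460 mL = 104.35 mL
gentamicin: V = C2·V2/C1 = 29.8 µg/mL × 3460 mL ÷ 6540 µg/mL = 15.77 mL
ammonium chloride: C1V1 = C2V2 → 41.9 mM × 3460 mL ÷ 2000 mM = 72.49 mL
sodium chloride: 27 g/L × 3.46 L = 93.42 g
sodium succinate: 5.23 g/L × 3.46 L = 18.10 g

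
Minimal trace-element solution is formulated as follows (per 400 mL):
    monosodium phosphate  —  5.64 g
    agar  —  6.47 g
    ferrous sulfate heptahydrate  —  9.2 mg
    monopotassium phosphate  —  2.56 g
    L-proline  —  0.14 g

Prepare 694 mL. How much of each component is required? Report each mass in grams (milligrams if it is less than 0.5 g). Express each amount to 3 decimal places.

monosodium phosphate 9.785 g; agar 11.225 g; ferrous sulfate heptahydrate 15.962 mg; monopotassium phosphate 4.442 g; L-proline 242.900 mg

Ratio of target to recipe volume: 694 / 400 = 1.735.
monosodium phosphate: 5.64 g × (694 mL / 400 mL) = 9.785 g
agar: 6.47 g × (694 mL / 400 mL) = 11.225 g
ferrous sulfate heptahydrate: 9.2 mg × (694 mL / 400 mL) = 15.962 mg
monopotassium phosphate: 2.56 g × (694 mL / 400 mL) = 4.442 g
L-proline: 0.14 g × (694 mL / 400 mL) = 0.2429 g = 242.900 mg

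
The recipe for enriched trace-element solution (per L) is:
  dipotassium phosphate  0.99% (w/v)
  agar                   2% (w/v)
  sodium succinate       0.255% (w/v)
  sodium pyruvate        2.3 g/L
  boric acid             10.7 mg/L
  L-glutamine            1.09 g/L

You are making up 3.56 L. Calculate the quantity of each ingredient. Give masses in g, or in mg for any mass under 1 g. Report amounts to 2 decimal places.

dipotassium phosphate 35.24 g; agar 71.20 g; sodium succinate 9.08 g; sodium pyruvate 8.19 g; boric acid 38.09 mg; L-glutamine 3.88 g

Working volume: 3.56 L.
dipotassium phosphate: 0.99 g per 100 mL × 3560 mL ÷ 100 = 35.24 g
agar: 2% w/v = 20 g/L → 20 × 3.56 L = 71.20 g
sodium succinate: 0.255% w/v = 2.55 g/L → 2.55 × 3.56 L = 9.08 g
sodium pyruvate: 2.3 g/L × 3.56 L = 8.19 g
boric acid: 10.7 mg/L × 3.56 L = 38.09 mg
L-glutamine: 1.09 g/L × 3.56 L = 3.88 g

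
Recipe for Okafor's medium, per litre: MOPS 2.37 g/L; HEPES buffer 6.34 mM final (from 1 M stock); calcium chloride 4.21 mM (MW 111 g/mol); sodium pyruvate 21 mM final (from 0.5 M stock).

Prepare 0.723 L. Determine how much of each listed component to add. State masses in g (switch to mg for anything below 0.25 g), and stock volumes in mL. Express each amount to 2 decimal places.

MOPS 1.71 g; HEPES buffer 4.58 mL; calcium chloride 0.34 g; sodium pyruvate 30.37 mL

Scale factor relative to 1 L: 0.723.
MOPS: 2.37 g/L × 0.723 L = 1.71 g
HEPES buffer: dilute stock: 6.34 mM × 723 mL ÷ 1000 mM = 4.58 mL
calcium chloride: 4.21 mmol/L × 111 g/mol × 0.723 L ÷ 1000 = 0.34 g
sodium pyruvate: V = C2·V2/C1 = 21 mM × 723 mL ÷ 500 mM = 30.37 mL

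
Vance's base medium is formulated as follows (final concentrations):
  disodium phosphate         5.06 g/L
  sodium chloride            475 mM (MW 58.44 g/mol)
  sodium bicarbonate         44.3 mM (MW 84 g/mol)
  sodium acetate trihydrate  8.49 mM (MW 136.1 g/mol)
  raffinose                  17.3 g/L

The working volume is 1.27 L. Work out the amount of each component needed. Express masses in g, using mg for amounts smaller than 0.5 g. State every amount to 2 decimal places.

disodium phosphate 6.43 g; sodium chloride 35.25 g; sodium bicarbonate 4.73 g; sodium acetate trihydrate 1.47 g; raffinose 21.97 g

Scale factor relative to 1 L: 1.27.
disodium phosphate: 5.06 g/L × 1.27 L = 6.43 g
sodium chloride: 475 mmol/L × 58.44 g/mol × 1.27 L ÷ 1000 = 35.25 g
sodium bicarbonate: 44.3 mmol/L × 84 g/mol × 1.27 L ÷ 1000 = 4.73 g
sodium acetate trihydrate: 8.49 mmol/L × 136.1 g/mol × 1.27 L ÷ 1000 = 1.47 g
raffinose: 17.3 g/L × 1.27 L = 21.97 g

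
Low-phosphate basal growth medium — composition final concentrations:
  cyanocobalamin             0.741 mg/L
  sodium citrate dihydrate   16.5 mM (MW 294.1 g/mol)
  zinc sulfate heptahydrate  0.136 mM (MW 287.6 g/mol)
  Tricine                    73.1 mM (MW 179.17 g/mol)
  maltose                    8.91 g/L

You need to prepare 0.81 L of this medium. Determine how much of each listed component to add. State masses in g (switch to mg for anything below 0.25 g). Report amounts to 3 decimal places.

Working volume: 0.81 L.
cyanocobalamin: 0.741 mg/L × 0.81 L = 0.600 mg
sodium citrate dihydrate: 16.5 mmol/L × 294.1 g/mol × 0.81 L ÷ 1000 = 3.931 g
zinc sulfate heptahydrate: 0.136 mmol/L × 287.6 mg/mmol × 0.81 L = 31.682 mg
Tricine: 73.1 mmol/L × 179.17 g/mol × 0.81 L ÷ 1000 = 10.609 g
maltose: 8.91 g/L × 0.81 L = 7.217 g

cyanocobalamin 0.600 mg; sodium citrate dihydrate 3.931 g; zinc sulfate heptahydrate 31.682 mg; Tricine 10.609 g; maltose 7.217 g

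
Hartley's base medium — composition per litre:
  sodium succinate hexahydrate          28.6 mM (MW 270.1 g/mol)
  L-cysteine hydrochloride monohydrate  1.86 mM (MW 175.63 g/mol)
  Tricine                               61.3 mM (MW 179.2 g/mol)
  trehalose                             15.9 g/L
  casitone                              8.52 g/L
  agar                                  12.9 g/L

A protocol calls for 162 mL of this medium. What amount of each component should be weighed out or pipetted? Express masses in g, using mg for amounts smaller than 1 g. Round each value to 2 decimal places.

Working volume: 162 mL = 0.162 L.
sodium succinate hexahydrate: 28.6 mmol/L × 270.1 g/mol × 0.162 L ÷ 1000 = 1.25 g
L-cysteine hydrochloride monohydrate: 1.86 mmol/L × 175.63 mg/mmol × 0.162 L = 52.92 mg
Tricine: 61.3 mmol/L × 179.2 g/mol × 0.162 L ÷ 1000 = 1.78 g
trehalose: 15.9 g/L × 0.162 L = 2.58 g
casitone: 8.52 g/L × 0.162 L = 1.38 g
agar: 12.9 g/L × 0.162 L = 2.09 g

sodium succinate hexahydrate 1.25 g; L-cysteine hydrochloride monohydrate 52.92 mg; Tricine 1.78 g; trehalose 2.58 g; casitone 1.38 g; agar 2.09 g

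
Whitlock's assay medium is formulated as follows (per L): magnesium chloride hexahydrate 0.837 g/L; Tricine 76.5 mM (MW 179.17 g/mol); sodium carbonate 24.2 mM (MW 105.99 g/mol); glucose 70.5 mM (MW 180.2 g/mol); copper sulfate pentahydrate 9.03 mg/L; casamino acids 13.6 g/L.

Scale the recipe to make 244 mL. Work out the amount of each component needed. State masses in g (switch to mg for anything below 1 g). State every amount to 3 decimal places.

magnesium chloride hexahydrate 204.228 mg; Tricine 3.344 g; sodium carbonate 625.850 mg; glucose 3.100 g; copper sulfate pentahydrate 2.203 mg; casamino acids 3.318 g

Scale factor relative to 1 L: 0.244.
magnesium chloride hexahydrate: 0.837 g/L × 0.244 L = 0.204228 g = 204.228 mg
Tricine: 76.5 mmol/L × 179.17 g/mol × 0.244 L ÷ 1000 = 3.344 g
sodium carbonate: 24.2 mmol/L × 105.99 mg/mmol × 0.244 L = 625.850 mg
glucose: 70.5 mmol/L × 180.2 g/mol × 0.244 L ÷ 1000 = 3.100 g
copper sulfate pentahydrate: 9.03 mg/L × 0.244 L = 2.203 mg
casamino acids: 13.6 g/L × 0.244 L = 3.318 g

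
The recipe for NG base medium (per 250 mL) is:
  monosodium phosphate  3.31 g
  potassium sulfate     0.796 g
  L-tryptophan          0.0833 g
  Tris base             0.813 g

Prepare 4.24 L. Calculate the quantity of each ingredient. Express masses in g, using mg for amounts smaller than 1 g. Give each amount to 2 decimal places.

monosodium phosphate 56.14 g; potassium sulfate 13.50 g; L-tryptophan 1.41 g; Tris base 13.79 g

Scale factor = 4240 mL / 250 mL = 16.96.
monosodium phosphate: 3.31 g × (4240 mL / 250 mL) = 56.14 g
potassium sulfate: 0.796 g × (4240 mL / 250 mL) = 13.50 g
L-tryptophan: 0.0833 g × (4240 mL / 250 mL) = 1.41 g
Tris base: 0.813 g × (4240 mL / 250 mL) = 13.79 g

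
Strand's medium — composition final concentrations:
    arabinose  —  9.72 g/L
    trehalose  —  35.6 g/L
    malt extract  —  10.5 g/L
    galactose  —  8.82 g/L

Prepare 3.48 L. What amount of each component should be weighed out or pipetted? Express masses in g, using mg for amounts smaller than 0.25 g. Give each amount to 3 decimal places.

Scale factor relative to 1 L: 3.48.
arabinose: 9.72 g/L × 3.48 L = 33.826 g
trehalose: 35.6 g/L × 3.48 L = 123.888 g
malt extract: 10.5 g/L × 3.48 L = 36.540 g
galactose: 8.82 g/L × 3.48 L = 30.694 g

arabinose 33.826 g; trehalose 123.888 g; malt extract 36.540 g; galactose 30.694 g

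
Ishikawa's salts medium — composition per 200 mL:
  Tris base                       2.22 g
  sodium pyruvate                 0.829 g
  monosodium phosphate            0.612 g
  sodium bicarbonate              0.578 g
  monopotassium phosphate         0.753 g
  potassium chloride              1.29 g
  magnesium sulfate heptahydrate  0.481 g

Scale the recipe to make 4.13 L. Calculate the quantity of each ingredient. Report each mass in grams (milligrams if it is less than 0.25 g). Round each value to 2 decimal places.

Ratio of target to recipe volume: 4130 / 200 = 20.65.
Tris base: 2.22 g × (4130 mL / 200 mL) = 45.84 g
sodium pyruvate: 0.829 g × (4130 mL / 200 mL) = 17.12 g
monosodium phosphate: 0.612 g × (4130 mL / 200 mL) = 12.64 g
sodium bicarbonate: 0.578 g × (4130 mL / 200 mL) = 11.94 g
monopotassium phosphate: 0.753 g × (4130 mL / 200 mL) = 15.55 g
potassium chloride: 1.29 g × (4130 mL / 200 mL) = 26.64 g
magnesium sulfate heptahydrate: 0.481 g × (4130 mL / 200 mL) = 9.93 g

Tris base 45.84 g; sodium pyruvate 17.12 g; monosodium phosphate 12.64 g; sodium bicarbonate 11.94 g; monopotassium phosphate 15.55 g; potassium chloride 26.64 g; magnesium sulfate heptahydrate 9.93 g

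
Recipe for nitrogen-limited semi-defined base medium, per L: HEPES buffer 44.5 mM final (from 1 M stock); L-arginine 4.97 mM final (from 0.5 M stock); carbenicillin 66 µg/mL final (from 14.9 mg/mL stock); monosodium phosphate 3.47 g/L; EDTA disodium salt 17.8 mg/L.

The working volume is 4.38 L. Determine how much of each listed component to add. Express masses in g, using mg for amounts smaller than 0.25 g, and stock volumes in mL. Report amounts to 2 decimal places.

HEPES buffer 194.91 mL; L-arginine 43.54 mL; carbenicillin 19.40 mL; monosodium phosphate 15.20 g; EDTA disodium salt 77.96 mg

Working volume: 4.38 L.
HEPES buffer: V = C2·V2/C1 = 44.5 mM × 4380 mL ÷ 1000 mM = 194.91 mL
L-arginine: dilute stock: 4.97 mM × 4380 mL ÷ 500 mM = 43.54 mL
carbenicillin: C1V1 = C2V2 → 66 µg/mL × 4380 mL ÷ 14900 µg/mL = 19.40 mL
monosodium phosphate: 3.47 g/L × 4.38 L = 15.20 g
EDTA disodium salt: 17.8 mg/L × 4.38 L = 77.96 mg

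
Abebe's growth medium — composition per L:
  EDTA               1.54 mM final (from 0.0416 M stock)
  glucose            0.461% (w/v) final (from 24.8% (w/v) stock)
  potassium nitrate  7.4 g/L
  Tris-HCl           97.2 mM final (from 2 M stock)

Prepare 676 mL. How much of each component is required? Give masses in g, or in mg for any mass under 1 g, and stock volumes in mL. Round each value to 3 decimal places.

Working volume: 676 mL = 0.676 L.
EDTA: V = C2·V2/C1 = 1.54 mM × 676 mL ÷ 41.6 mM = 25.025 mL
glucose: C1V1 = C2V2 → 0.461% ÷ 24.8% × 676 mL = 12.566 mL
potassium nitrate: 7.4 g/L × 0.676 L = 5.002 g
Tris-HCl: V = C2·V2/C1 = 97.2 mM × 676 mL ÷ 2000 mM = 32.854 mL

EDTA 25.025 mL; glucose 12.566 mL; potassium nitrate 5.002 g; Tris-HCl 32.854 mL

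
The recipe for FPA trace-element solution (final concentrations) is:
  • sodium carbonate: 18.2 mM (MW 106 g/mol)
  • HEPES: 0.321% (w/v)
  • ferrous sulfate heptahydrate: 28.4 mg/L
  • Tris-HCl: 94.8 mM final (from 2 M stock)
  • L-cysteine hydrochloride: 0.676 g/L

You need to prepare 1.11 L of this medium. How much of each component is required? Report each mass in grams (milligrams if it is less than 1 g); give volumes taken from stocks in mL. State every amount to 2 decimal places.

Scale factor relative to 1 L: 1.11.
sodium carbonate: 18.2 mmol/L × 106 g/mol × 1.11 L ÷ 1000 = 2.14 g
HEPES: 0.321% w/v = 3.21 g/L → 3.21 × 1.11 L = 3.56 g
ferrous sulfate heptahydrate: 28.4 mg/L × 1.11 L = 31.52 mg
Tris-HCl: dilute stock: 94.8 mM × 1110 mL ÷ 2000 mM = 52.61 mL
L-cysteine hydrochloride: 0.676 g/L × 1.11 L = 0.75036 g = 750.36 mg

sodium carbonate 2.14 g; HEPES 3.56 g; ferrous sulfate heptahydrate 31.52 mg; Tris-HCl 52.61 mL; L-cysteine hydrochloride 750.36 mg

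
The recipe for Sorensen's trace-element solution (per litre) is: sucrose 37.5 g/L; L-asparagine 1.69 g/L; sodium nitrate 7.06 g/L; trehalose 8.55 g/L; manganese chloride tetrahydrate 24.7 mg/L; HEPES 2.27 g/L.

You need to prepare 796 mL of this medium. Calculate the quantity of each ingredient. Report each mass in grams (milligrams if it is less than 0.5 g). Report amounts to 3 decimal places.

sucrose 29.850 g; L-asparagine 1.345 g; sodium nitrate 5.620 g; trehalose 6.806 g; manganese chloride tetrahydrate 19.661 mg; HEPES 1.807 g

Working volume: 796 mL = 0.796 L.
sucrose: 37.5 g/L × 0.796 L = 29.850 g
L-asparagine: 1.69 g/L × 0.796 L = 1.345 g
sodium nitrate: 7.06 g/L × 0.796 L = 5.620 g
trehalose: 8.55 g/L × 0.796 L = 6.806 g
manganese chloride tetrahydrate: 24.7 mg/L × 0.796 L = 19.661 mg
HEPES: 2.27 g/L × 0.796 L = 1.807 g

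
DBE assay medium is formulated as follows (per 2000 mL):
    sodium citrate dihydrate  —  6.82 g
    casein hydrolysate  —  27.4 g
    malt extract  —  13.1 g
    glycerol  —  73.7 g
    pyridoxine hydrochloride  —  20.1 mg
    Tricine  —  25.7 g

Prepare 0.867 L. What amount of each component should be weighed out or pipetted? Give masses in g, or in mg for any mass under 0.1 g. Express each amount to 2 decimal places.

Ratio of target to recipe volume: 867 / 2000 = 0.4335.
sodium citrate dihydrate: 6.82 g × (867 mL / 2000 mL) = 2.96 g
casein hydrolysate: 27.4 g × (867 mL / 2000 mL) = 11.88 g
malt extract: 13.1 g × (867 mL / 2000 mL) = 5.68 g
glycerol: 73.7 g × (867 mL / 2000 mL) = 31.95 g
pyridoxine hydrochloride: 20.1 mg × (867 mL / 2000 mL) = 8.71 mg
Tricine: 25.7 g × (867 mL / 2000 mL) = 11.14 g

sodium citrate dihydrate 2.96 g; casein hydrolysate 11.88 g; malt extract 5.68 g; glycerol 31.95 g; pyridoxine hydrochloride 8.71 mg; Tricine 11.14 g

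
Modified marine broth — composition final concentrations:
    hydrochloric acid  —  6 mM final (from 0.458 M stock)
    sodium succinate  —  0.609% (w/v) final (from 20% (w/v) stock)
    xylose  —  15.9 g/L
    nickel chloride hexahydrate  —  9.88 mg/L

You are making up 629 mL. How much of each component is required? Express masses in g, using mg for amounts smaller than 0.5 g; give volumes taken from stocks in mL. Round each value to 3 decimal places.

hydrochloric acid 8.240 mL; sodium succinate 19.153 mL; xylose 10.001 g; nickel chloride hexahydrate 6.215 mg

Working volume: 629 mL = 0.629 L.
hydrochloric acid: V = C2·V2/C1 = 6 mM × 629 mL ÷ 458 mM = 8.240 mL
sodium succinate: C1V1 = C2V2 → 0.609% ÷ 20% × 629 mL = 19.153 mL
xylose: 15.9 g/L × 0.629 L = 10.001 g
nickel chloride hexahydrate: 9.88 mg/L × 0.629 L = 6.215 mg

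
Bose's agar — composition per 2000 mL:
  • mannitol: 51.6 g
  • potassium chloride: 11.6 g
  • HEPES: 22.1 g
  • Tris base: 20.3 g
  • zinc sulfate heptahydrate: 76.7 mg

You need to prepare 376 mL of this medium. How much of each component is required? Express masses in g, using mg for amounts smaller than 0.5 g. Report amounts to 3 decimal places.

Scale factor = 376 mL / 2000 mL = 0.188.
mannitol: 51.6 g × (376 mL / 2000 mL) = 9.701 g
potassium chloride: 11.6 g × (376 mL / 2000 mL) = 2.181 g
HEPES: 22.1 g × (376 mL / 2000 mL) = 4.155 g
Tris base: 20.3 g × (376 mL / 2000 mL) = 3.816 g
zinc sulfate heptahydrate: 76.7 mg × (376 mL / 2000 mL) = 14.420 mg

mannitol 9.701 g; potassium chloride 2.181 g; HEPES 4.155 g; Tris base 3.816 g; zinc sulfate heptahydrate 14.420 mg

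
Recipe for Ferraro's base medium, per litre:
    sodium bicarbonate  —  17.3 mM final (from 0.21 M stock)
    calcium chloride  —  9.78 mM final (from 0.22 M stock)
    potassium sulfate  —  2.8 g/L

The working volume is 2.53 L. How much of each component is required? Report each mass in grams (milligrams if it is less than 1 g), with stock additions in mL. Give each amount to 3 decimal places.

Scale factor relative to 1 L: 2.53.
sodium bicarbonate: V = C2·V2/C1 = 17.3 mM × 2530 mL ÷ 210 mM = 208.424 mL
calcium chloride: C1V1 = C2V2 → 9.78 mM × 2530 mL ÷ 220 mM = 112.470 mL
potassium sulfate: 2.8 g/L × 2.53 L = 7.084 g

sodium bicarbonate 208.424 mL; calcium chloride 112.470 mL; potassium sulfate 7.084 g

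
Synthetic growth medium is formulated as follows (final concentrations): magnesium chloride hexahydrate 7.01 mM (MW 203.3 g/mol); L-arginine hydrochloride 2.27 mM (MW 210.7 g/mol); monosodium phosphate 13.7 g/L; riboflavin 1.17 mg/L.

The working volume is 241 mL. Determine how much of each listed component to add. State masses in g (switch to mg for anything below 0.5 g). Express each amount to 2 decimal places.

Working volume: 241 mL = 0.241 L.
magnesium chloride hexahydrate: 7.01 mmol/L × 203.3 mg/mmol × 0.241 L = 343.46 mg
L-arginine hydrochloride: 2.27 mmol/L × 210.7 mg/mmol × 0.241 L = 115.27 mg
monosodium phosphate: 13.7 g/L × 0.241 L = 3.30 g
riboflavin: 1.17 mg/L × 0.241 L = 0.28 mg

magnesium chloride hexahydrate 343.46 mg; L-arginine hydrochloride 115.27 mg; monosodium phosphate 3.30 g; riboflavin 0.28 mg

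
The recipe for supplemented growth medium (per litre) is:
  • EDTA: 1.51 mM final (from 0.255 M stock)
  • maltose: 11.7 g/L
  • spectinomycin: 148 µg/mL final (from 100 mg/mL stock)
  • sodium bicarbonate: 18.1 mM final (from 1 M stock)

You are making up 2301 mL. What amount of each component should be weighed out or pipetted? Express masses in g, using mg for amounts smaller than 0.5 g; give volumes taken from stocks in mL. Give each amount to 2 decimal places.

EDTA 13.63 mL; maltose 26.92 g; spectinomycin 3.41 mL; sodium bicarbonate 41.65 mL

Target volume = 2301 mL = 2.301 L.
EDTA: V = C2·V2/C1 = 1.51 mM × 2301 mL ÷ 255 mM = 13.63 mL
maltose: 11.7 g/L × 2.301 L = 26.92 g
spectinomycin: dilute stock: 148 µg/mL × 2301 mL ÷ 100000 µg/mL = 3.41 mL
sodium bicarbonate: dilute stock: 18.1 mM × 2301 mL ÷ 1000 mM = 41.65 mL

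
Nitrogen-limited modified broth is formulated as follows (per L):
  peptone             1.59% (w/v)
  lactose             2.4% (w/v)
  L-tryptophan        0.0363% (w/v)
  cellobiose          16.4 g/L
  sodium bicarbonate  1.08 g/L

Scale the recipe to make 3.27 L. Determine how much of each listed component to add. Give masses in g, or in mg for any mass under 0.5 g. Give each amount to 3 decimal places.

Working volume: 3.27 L.
peptone: 1.59 g per 100 mL × 3270 mL ÷ 100 = 51.993 g
lactose: 2.4% w/v = 24 g/L → 24 × 3.27 L = 78.480 g
L-tryptophan: 0.0363% w/v = 0.363 g/L → 0.363 × 3.27 L = 1.187 g
cellobiose: 16.4 g/L × 3.27 L = 53.628 g
sodium bicarbonate: 1.08 g/L × 3.27 L = 3.532 g

peptone 51.993 g; lactose 78.480 g; L-tryptophan 1.187 g; cellobiose 53.628 g; sodium bicarbonate 3.532 g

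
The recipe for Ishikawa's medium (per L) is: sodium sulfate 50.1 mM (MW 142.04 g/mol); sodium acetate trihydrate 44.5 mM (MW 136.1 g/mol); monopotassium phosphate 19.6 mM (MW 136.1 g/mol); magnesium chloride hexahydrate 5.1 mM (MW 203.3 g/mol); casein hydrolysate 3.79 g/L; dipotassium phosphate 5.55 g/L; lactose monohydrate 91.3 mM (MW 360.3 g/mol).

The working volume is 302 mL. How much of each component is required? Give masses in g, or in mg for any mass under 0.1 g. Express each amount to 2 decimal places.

Target volume = 302 mL = 0.302 L.
sodium sulfate: 50.1 mmol/L × 142.04 g/mol × 0.302 L ÷ 1000 = 2.15 g
sodium acetate trihydrate: 44.5 mmol/L × 136.1 g/mol × 0.302 L ÷ 1000 = 1.83 g
monopotassium phosphate: 19.6 mmol/L × 136.1 g/mol × 0.302 L ÷ 1000 = 0.81 g
magnesium chloride hexahydrate: 5.1 mmol/L × 203.3 g/mol × 0.302 L ÷ 1000 = 0.31 g
casein hydrolysate: 3.79 g/L × 0.302 L = 1.14 g
dipotassium phosphate: 5.55 g/L × 0.302 L = 1.68 g
lactose monohydrate: 91.3 mmol/L × 360.3 g/mol × 0.302 L ÷ 1000 = 9.93 g

sodium sulfate 2.15 g; sodium acetate trihydrate 1.83 g; monopotassium phosphate 0.81 g; magnesium chloride hexahydrate 0.31 g; casein hydrolysate 1.14 g; dipotassium phosphate 1.68 g; lactose monohydrate 9.93 g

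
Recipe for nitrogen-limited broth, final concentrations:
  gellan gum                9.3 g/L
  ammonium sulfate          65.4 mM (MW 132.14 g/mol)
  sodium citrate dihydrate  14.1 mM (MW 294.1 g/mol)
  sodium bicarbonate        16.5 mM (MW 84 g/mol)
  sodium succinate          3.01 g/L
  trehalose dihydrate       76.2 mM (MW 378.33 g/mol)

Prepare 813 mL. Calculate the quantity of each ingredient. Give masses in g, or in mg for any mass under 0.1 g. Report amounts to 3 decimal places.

Target volume = 813 mL = 0.813 L.
gellan gum: 9.3 g/L × 0.813 L = 7.561 g
ammonium sulfate: 65.4 mmol/L × 132.14 g/mol × 0.813 L ÷ 1000 = 7.026 g
sodium citrate dihydrate: 14.1 mmol/L × 294.1 g/mol × 0.813 L ÷ 1000 = 3.371 g
sodium bicarbonate: 16.5 mmol/L × 84 g/mol × 0.813 L ÷ 1000 = 1.127 g
sodium succinate: 3.01 g/L × 0.813 L = 2.447 g
trehalose dihydrate: 76.2 mmol/L × 378.33 g/mol × 0.813 L ÷ 1000 = 23.438 g

gellan gum 7.561 g; ammonium sulfate 7.026 g; sodium citrate dihydrate 3.371 g; sodium bicarbonate 1.127 g; sodium succinate 2.447 g; trehalose dihydrate 23.438 g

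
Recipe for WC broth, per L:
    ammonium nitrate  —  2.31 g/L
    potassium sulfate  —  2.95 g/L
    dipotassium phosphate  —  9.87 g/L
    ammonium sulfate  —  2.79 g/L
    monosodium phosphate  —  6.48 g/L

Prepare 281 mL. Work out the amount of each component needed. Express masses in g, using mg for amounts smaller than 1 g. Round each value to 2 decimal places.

ammonium nitrate 649.11 mg; potassium sulfate 828.95 mg; dipotassium phosphate 2.77 g; ammonium sulfate 783.99 mg; monosodium phosphate 1.82 g

Scale factor relative to 1 L: 0.281.
ammonium nitrate: 2.31 g/L × 0.281 L = 0.64911 g = 649.11 mg
potassium sulfate: 2.95 g/L × 0.281 L = 0.82895 g = 828.95 mg
dipotassium phosphate: 9.87 g/L × 0.281 L = 2.77 g
ammonium sulfate: 2.79 g/L × 0.281 L = 0.78399 g = 783.99 mg
monosodium phosphate: 6.48 g/L × 0.281 L = 1.82 g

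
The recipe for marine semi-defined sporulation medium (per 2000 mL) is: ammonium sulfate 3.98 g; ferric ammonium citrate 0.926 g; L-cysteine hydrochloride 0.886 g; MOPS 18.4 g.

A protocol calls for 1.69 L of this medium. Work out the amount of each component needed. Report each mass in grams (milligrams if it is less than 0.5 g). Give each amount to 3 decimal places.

Scale factor = 1690 mL / 2000 mL = 0.845.
ammonium sulfate: 3.98 g × (1690 mL / 2000 mL) = 3.363 g
ferric ammonium citrate: 0.926 g × (1690 mL / 2000 mL) = 0.782 g
L-cysteine hydrochloride: 0.886 g × (1690 mL / 2000 mL) = 0.749 g
MOPS: 18.4 g × (1690 mL / 2000 mL) = 15.548 g

ammonium sulfate 3.363 g; ferric ammonium citrate 0.782 g; L-cysteine hydrochloride 0.749 g; MOPS 15.548 g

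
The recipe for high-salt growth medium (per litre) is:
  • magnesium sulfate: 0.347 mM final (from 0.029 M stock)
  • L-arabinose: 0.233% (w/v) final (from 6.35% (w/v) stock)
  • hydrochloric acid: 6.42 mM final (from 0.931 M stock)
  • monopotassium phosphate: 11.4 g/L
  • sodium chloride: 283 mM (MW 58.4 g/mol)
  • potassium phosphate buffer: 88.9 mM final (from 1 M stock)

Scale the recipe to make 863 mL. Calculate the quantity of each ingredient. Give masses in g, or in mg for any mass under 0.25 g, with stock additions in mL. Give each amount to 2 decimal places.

magnesium sulfate 10.33 mL; L-arabinose 31.67 mL; hydrochloric acid 5.95 mL; monopotassium phosphate 9.84 g; sodium chloride 14.26 g; potassium phosphate buffer 76.72 mL

Working volume: 863 mL = 0.863 L.
magnesium sulfate: dilute stock: 0.347 mM × 863 mL ÷ 29 mM = 10.33 mL
L-arabinose: dilute stock: 0.233% ÷ 6.35% × 863 mL = 31.67 mL
hydrochloric acid: C1V1 = C2V2 → 6.42 mM × 863 mL ÷ 931 mM = 5.95 mL
monopotassium phosphate: 11.4 g/L × 0.863 L = 9.84 g
sodium chloride: 283 mmol/L × 58.4 g/mol × 0.863 L ÷ 1000 = 14.26 g
potassium phosphate buffer: dilute stock: 88.9 mM × 863 mL ÷ 1000 mM = 76.72 mL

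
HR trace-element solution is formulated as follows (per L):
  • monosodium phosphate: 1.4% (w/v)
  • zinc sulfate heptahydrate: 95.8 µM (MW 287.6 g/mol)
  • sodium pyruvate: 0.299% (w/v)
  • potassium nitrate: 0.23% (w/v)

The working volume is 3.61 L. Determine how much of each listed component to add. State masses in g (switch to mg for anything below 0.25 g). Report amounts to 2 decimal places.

Working volume: 3.61 L.
monosodium phosphate: 1.4% w/v = 14 g/L → 14 × 3.61 L = 50.54 g
zinc sulfate heptahydrate: 95.8 µmol/L × 287.6 g/mol × 3.61 L ÷ 1000 = 99.46 mg
sodium pyruvate: 0.299 g per 100 mL × 3610 mL ÷ 100 = 10.79 g
potassium nitrate: 0.23% w/v = 2.3 g/L → 2.3 × 3.61 L = 8.30 g

monosodium phosphate 50.54 g; zinc sulfate heptahydrate 99.46 mg; sodium pyruvate 10.79 g; potassium nitrate 8.30 g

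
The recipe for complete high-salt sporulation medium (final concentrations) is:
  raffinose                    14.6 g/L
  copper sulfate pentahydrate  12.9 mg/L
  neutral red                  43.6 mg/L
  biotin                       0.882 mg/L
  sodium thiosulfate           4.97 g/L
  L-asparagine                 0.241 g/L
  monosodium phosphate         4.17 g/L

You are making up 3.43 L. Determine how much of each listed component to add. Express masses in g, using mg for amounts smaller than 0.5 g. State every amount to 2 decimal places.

Working volume: 3.43 L.
raffinose: 14.6 g/L × 3.43 L = 50.08 g
copper sulfate pentahydrate: 12.9 mg/L × 3.43 L = 44.25 mg
neutral red: 43.6 mg/L × 3.43 L = 149.55 mg
biotin: 0.882 mg/L × 3.43 L = 3.03 mg
sodium thiosulfate: 4.97 g/L × 3.43 L = 17.05 g
L-asparagine: 0.241 g/L × 3.43 L = 0.83 g
monosodium phosphate: 4.17 g/L × 3.43 L = 14.30 g

raffinose 50.08 g; copper sulfate pentahydrate 44.25 mg; neutral red 149.55 mg; biotin 3.03 mg; sodium thiosulfate 17.05 g; L-asparagine 0.83 g; monosodium phosphate 14.30 g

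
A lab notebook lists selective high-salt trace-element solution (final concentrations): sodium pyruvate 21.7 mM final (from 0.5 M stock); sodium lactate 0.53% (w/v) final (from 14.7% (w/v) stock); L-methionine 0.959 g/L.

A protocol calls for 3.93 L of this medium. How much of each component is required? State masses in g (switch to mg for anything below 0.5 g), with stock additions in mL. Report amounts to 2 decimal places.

Working volume: 3.93 L.
sodium pyruvate: C1V1 = C2V2 → 21.7 mM × 3930 mL ÷ 500 mM = 170.56 mL
sodium lactate: V = C2·V2/C1 = 0.53% ÷ 14.7% × 3930 mL = 141.69 mL
L-methionine: 0.959 g/L × 3.93 L = 3.77 g

sodium pyruvate 170.56 mL; sodium lactate 141.69 mL; L-methionine 3.77 g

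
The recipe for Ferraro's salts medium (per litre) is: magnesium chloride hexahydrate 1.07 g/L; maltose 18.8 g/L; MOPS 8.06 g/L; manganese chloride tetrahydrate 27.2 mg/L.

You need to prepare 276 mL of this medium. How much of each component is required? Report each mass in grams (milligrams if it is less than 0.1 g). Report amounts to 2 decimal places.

magnesium chloride hexahydrate 0.30 g; maltose 5.19 g; MOPS 2.22 g; manganese chloride tetrahydrate 7.51 mg

Working volume: 276 mL = 0.276 L.
magnesium chloride hexahydrate: 1.07 g/L × 0.276 L = 0.30 g
maltose: 18.8 g/L × 0.276 L = 5.19 g
MOPS: 8.06 g/L × 0.276 L = 2.22 g
manganese chloride tetrahydrate: 27.2 mg/L × 0.276 L = 7.51 mg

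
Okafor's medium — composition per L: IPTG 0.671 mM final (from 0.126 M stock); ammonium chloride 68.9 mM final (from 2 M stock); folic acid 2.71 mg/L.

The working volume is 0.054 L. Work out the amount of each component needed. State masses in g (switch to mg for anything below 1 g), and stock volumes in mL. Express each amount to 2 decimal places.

Scale factor relative to 1 L: 0.054.
IPTG: V = C2·V2/C1 = 0.671 mM × 54 mL ÷ 126 mM = 0.29 mL
ammonium chloride: V = C2·V2/C1 = 68.9 mM × 54 mL ÷ 2000 mM = 1.86 mL
folic acid: 2.71 mg/L × 0.054 L = 0.15 mg

IPTG 0.29 mL; ammonium chloride 1.86 mL; folic acid 0.15 mg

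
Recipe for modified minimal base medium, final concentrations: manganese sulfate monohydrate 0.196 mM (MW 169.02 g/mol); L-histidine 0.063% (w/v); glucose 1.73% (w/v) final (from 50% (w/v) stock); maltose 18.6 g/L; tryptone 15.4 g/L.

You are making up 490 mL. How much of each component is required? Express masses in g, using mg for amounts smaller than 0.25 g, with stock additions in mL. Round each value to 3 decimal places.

Target volume = 490 mL = 0.49 L.
manganese sulfate monohydrate: 0.196 mmol/L × 169.02 mg/mmol × 0.49 L = 16.233 mg
L-histidine: 0.063 g per 100 mL × 490 mL ÷ 100 = 0.309 g
glucose: V = C2·V2/C1 = 1.73% ÷ 50% × 490 mL = 16.954 mL
maltose: 18.6 g/L × 0.49 L = 9.114 g
tryptone: 15.4 g/L × 0.49 L = 7.546 g

manganese sulfate monohydrate 16.233 mg; L-histidine 0.309 g; glucose 16.954 mL; maltose 9.114 g; tryptone 7.546 g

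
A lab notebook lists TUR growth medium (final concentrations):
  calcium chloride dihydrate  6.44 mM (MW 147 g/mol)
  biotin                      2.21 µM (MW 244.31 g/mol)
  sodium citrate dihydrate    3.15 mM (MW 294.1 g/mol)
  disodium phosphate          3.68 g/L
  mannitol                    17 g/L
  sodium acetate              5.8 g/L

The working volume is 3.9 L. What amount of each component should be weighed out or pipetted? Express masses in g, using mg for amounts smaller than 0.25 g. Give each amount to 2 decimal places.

calcium chloride dihydrate 3.69 g; biotin 2.11 mg; sodium citrate dihydrate 3.61 g; disodium phosphate 14.35 g; mannitol 66.30 g; sodium acetate 22.62 g

Working volume: 3.9 L.
calcium chloride dihydrate: 6.44 mmol/L × 147 g/mol × 3.9 L ÷ 1000 = 3.69 g
biotin: 2.21 µmol/L × 244.31 g/mol × 3.9 L ÷ 1000 = 2.11 mg
sodium citrate dihydrate: 3.15 mmol/L × 294.1 g/mol × 3.9 L ÷ 1000 = 3.61 g
disodium phosphate: 3.68 g/L × 3.9 L = 14.35 g
mannitol: 17 g/L × 3.9 L = 66.30 g
sodium acetate: 5.8 g/L × 3.9 L = 22.62 g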